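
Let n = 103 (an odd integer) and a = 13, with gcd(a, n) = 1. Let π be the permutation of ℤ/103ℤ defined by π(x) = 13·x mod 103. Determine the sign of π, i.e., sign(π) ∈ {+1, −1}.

Trace 76: π^k(76) = [76, 61, 72, 9, 14, 79, 100] for k=0..6.
Cycle lengths of π_13 on ℤ/103ℤ: [17, 17, 17, 17, 17, 17, 1]; 7 cycles in total.
103 − 7 = 96 transpositions; sign(π) = (−1)^96 = +1.
Check: (13/103) = +1 by Zolotarev.

+1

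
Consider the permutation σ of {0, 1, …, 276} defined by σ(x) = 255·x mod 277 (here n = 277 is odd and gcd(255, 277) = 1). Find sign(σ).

+1

Start at x=131: 131 → 165 → 248 → 84 → 91 → 214 → 1 → … (one orbit).
The orbit structure of x ↦ 255x mod 277: 5 orbits of sizes [69, 69, 69, 69, 1].
277 − 5 = 272 transpositions; sign(π) = (−1)^272 = +1.
(255|277)_J = +1 (Zolotarev's lemma cross-check).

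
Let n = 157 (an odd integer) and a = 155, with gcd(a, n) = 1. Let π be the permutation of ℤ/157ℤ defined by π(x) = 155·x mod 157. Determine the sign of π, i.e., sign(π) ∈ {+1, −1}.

Start at x=28: 28 → 101 → 112 → 90 → 134 → 46 → 65 → … (one orbit).
4 cycles of lengths [52, 52, 52, 1].
With 4 cycles on 157 points, sign = (−1)^{157−4} = -1.

-1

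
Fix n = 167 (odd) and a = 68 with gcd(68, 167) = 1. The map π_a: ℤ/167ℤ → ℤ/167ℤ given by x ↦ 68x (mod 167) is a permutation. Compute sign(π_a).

Start at x=69: 69 → 16 → 86 → 3 → 37 → 11 → 80 → … (one orbit).
π_68 has 2 disjoint cycles with lengths [166, 1] on {0,…,166}.
Σ(ℓ_i−1) = 167−2 = 165; sign = (−1)^165 = -1.
Check: (68/167) = -1 by Zolotarev.

-1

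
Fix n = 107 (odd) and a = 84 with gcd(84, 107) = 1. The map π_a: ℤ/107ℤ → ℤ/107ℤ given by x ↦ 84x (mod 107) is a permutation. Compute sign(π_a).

-1

Trace 33: π^k(33) = [33, 97, 16, 60, 11, 68, 41] for k=0..6.
Cycle type of π: 106 + 1; total 2 cycles.
Σ(ℓ_i−1) = 107−2 = 105; sign = (−1)^105 = -1.
Check: (84/107) = -1 by Zolotarev.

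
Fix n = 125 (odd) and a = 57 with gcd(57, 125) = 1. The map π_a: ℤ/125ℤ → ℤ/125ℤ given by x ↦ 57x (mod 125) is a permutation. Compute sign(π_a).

Trace 57: π^k(57) = [57, 124, 68, 1] for k=0..3.
Decompose π into cycles: lengths [4, 4, 4, 4, 4, 4, 4, 4, 4, 4, 4, 4, 4, 4, 4, 4, 4, 4, 4, 4, 4, 4, 4, 4, 4, 4, 4, 4, 4, 4, 4, 1] (32 cycles, including the fixed point 0).
125 − 32 = 93 transpositions; sign(π) = (−1)^93 = -1.

-1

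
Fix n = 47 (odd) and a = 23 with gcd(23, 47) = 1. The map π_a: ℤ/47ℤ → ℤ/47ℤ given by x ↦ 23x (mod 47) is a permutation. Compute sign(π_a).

-1

Orbit of 44 under x↦23x: [44, 25, 11, 18, 38, 28, 33]… (length divides ord_47(23)).
Cycle lengths of π_23 on ℤ/47ℤ: [46, 1]; 2 cycles in total.
Σ(ℓ_i−1) = 47−2 = 45; sign = (−1)^45 = -1.
Zolotarev: (23|47) = -1, matching the cycle-count sign.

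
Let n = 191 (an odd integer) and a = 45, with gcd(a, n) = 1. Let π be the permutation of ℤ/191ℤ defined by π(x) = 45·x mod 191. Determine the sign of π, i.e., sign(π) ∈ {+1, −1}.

+1

Trace 147: π^k(147) = [147, 121, 97, 163, 77, 27, 69] for k=0..6.
Cycle lengths of π_45 on ℤ/191ℤ: [95, 95, 1]; 3 cycles in total.
With 3 cycles on 191 points, sign = (−1)^{191−3} = +1.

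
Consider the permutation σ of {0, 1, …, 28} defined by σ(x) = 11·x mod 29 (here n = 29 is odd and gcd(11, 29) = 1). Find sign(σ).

Start at x=28: 28 → 18 → 24 → 3 → 4 → 15 → 20 → … (one orbit).
Cycle type of π: 28 + 1; total 2 cycles.
sign(π) = (−1)^{n − #cycles} = (−1)^{29−2} = (−1)^27 = -1.

-1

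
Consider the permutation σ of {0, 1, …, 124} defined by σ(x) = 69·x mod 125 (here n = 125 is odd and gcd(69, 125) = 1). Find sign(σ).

+1

Orbit of 54 under x↦69x: [54, 101, 94, 111, 34, 96, 124]… (length divides ord_125(69)).
π_69 has 7 disjoint cycles with lengths [50, 50, 10, 10, 2, 2, 1] on {0,…,124}.
With 7 cycles on 125 points, sign = (−1)^{125−7} = +1.
Zolotarev: (69|125) = +1, matching the cycle-count sign.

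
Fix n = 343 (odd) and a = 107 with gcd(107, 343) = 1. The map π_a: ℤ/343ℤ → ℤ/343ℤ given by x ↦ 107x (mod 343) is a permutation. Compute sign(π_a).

Start at x=239: 239 → 191 → 200 → 134 → 275 → 270 → 78 → … (one orbit).
Cycle type of π: 147×2 + 21×2 + 3×2 + 1; total 7 cycles.
343 − 7 = 336 transpositions; sign(π) = (−1)^336 = +1.
The Jacobi symbol (107|343) = +1 (Zolotarev) agrees.

+1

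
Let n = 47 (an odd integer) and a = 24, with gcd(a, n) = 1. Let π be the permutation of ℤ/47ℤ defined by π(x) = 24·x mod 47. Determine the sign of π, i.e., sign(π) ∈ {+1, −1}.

Orbit of 42 under x↦24x: [42, 21, 34, 17, 32, 16, 8]… (length divides ord_47(24)).
π_24 has 3 disjoint cycles with lengths [23, 23, 1] on {0,…,46}.
n − c = 47 − 3 = 44; sign = (−1)^44 = +1.
(24|47)_J = +1 (Zolotarev's lemma cross-check).

+1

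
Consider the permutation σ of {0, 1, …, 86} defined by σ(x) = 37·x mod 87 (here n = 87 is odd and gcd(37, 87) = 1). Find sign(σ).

-1

Start at x=85: 85 → 13 → 46 → 49 → 73 → 4 → 61 → … (one orbit).
6 cycles of lengths [28, 28, 28, 1, 1, 1].
With 6 cycles on 87 points, sign = (−1)^{87−6} = -1.
The Jacobi symbol (37|87) = -1 (Zolotarev) agrees.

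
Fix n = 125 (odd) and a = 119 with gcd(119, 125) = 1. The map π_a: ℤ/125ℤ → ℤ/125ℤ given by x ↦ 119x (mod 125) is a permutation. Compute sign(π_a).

Start at x=59: 59 → 21 → 124 → 6 → 89 → 91 → 79 → … (one orbit).
Decompose π into cycles: lengths [50, 50, 10, 10, 2, 2, 1] (7 cycles, including the fixed point 0).
7 cycles on 125: each ℓ→(−1)^(ℓ−1), product (−1)^118 = +1.

+1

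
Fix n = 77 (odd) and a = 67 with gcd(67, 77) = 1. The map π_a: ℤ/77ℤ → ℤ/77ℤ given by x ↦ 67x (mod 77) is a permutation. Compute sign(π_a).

Orbit of 23 under x↦67x: [23, 1, 67]… (length divides ord_77(67)).
33 cycles of lengths [3, 3, 3, 3, 3, 3, 3, 3, 3, 3, 3, 3, 3, 3, 3, 3, 3, 3, 3, 3, 3, 3, 1, 1, 1, 1, 1, 1, 1, 1, 1, 1, 1].
sign(π) = (−1)^{n − #cycles} = (−1)^{77−33} = (−1)^44 = +1.

+1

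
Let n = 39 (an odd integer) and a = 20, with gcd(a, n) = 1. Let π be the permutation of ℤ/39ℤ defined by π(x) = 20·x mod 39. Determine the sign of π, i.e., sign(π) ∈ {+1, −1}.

Orbit of 8 under x↦20x: [8, 4, 2, 1, 20, 10, 5]… (length divides ord_39(20)).
Cycle lengths of π_20 on ℤ/39ℤ: [12, 12, 12, 2, 1]; 5 cycles in total.
sign(π) = (−1)^{n − #cycles} = (−1)^{39−5} = (−1)^34 = +1.
Check: (20/39) = +1 by Zolotarev.

+1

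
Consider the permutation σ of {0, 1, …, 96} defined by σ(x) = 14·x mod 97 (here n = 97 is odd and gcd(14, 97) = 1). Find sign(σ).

Trace 62: π^k(62) = [62, 92, 27, 87, 54, 77, 11] for k=0..6.
π_14 has 2 disjoint cycles with lengths [96, 1] on {0,…,96}.
n − c = 97 − 2 = 95; sign = (−1)^95 = -1.
Zolotarev: (14|97) = -1, matching the cycle-count sign.

-1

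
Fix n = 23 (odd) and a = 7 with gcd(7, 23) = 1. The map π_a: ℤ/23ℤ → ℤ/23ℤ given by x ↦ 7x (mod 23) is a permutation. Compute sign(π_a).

Trace 17: π^k(17) = [17, 4, 5, 12, 15, 13, 22] for k=0..6.
π_7 has 2 disjoint cycles with lengths [22, 1] on {0,…,22}.
n − c = 23 − 2 = 21; sign = (−1)^21 = -1.
Via Zolotarev, sign(π_{7}) = (7|23) = -1.

-1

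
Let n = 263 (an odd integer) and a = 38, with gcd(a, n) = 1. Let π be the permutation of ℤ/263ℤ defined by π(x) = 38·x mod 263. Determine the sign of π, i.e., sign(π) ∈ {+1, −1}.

-1

Trace 214: π^k(214) = [214, 242, 254, 184, 154, 66, 141] for k=0..6.
Decompose π into cycles: lengths [262, 1] (2 cycles, including the fixed point 0).
Σ(ℓ_i−1) = 263−2 = 261; sign = (−1)^261 = -1.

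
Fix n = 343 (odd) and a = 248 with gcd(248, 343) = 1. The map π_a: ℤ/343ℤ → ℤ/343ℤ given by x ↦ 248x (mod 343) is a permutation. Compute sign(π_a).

-1

Orbit of 137 under x↦248x: [137, 19, 253, 318, 317, 69, 305]… (length divides ord_343(248)).
π_248 has 4 disjoint cycles with lengths [294, 42, 6, 1] on {0,…,342}.
sign(π) = (−1)^{n − #cycles} = (−1)^{343−4} = (−1)^339 = -1.
The Jacobi symbol (248|343) = -1 (Zolotarev) agrees.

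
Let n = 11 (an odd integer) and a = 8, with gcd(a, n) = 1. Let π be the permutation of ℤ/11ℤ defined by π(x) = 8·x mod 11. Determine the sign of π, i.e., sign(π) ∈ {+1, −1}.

-1

Orbit of 9 under x↦8x: [9, 6, 4, 10, 3, 2, 5]… (length divides ord_11(8)).
Cycle type of π: 10 + 1; total 2 cycles.
11 − 2 = 9 transpositions; sign(π) = (−1)^9 = -1.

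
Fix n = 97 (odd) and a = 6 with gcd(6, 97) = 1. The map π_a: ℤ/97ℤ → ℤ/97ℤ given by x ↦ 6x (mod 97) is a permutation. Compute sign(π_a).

+1

Trace 75: π^k(75) = [75, 62, 81, 1, 6, 36, 22] for k=0..6.
π_6 has 9 disjoint cycles with lengths [12, 12, 12, 12, 12, 12, 12, 12, 1] on {0,…,96}.
n − c = 97 − 9 = 88; sign = (−1)^88 = +1.
Via Zolotarev, sign(π_{6}) = (6|97) = +1.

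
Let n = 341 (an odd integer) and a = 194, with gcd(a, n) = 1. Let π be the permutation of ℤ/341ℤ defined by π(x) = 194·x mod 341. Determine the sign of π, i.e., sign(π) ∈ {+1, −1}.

-1

Start at x=190: 190 → 32 → 70 → 281 → 295 → 283 → 1 → … (one orbit).
π_194 has 38 disjoint cycles with lengths [10, 10, 10, 10, 10, 10, 10, 10, 10, 10, 10, 10, 10, 10, 10, 10, 10, 10, 10, 10, 10, 10, 10, 10, 10, 10, 10, 10, 10, 10, 10, 5, 5, 5, 5, 5, 5, 1] on {0,…,340}.
With 38 cycles on 341 points, sign = (−1)^{341−38} = -1.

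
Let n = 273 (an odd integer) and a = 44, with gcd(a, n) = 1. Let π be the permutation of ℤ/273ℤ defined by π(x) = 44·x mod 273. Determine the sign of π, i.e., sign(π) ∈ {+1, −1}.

+1

Start at x=86: 86 → 235 → 239 → 142 → 242 → 1 → 44 → … (one orbit).
Cycle lengths of π_44 on ℤ/273ℤ: [12, 12, 12, 12, 12, 12, 12, 12, 12, 12, 12, 12, 12, 12, 12, 12, 12, 12, 6, 6, 4, 4, 4, 4, 4, 4, 4, 4, 4, 3, 3, 2, 1]; 33 cycles in total.
Σ(ℓ_i−1) = 273−33 = 240; sign = (−1)^240 = +1.
The Jacobi symbol (44|273) = +1 (Zolotarev) agrees.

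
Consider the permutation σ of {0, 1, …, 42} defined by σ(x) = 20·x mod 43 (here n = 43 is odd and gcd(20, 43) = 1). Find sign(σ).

-1

Orbit of 40 under x↦20x: [40, 26, 4, 37, 9, 8, 31]… (length divides ord_43(20)).
Cycle lengths of π_20 on ℤ/43ℤ: [42, 1]; 2 cycles in total.
sign(π) = (−1)^{n − #cycles} = (−1)^{43−2} = (−1)^41 = -1.
Zolotarev: (20|43) = -1, matching the cycle-count sign.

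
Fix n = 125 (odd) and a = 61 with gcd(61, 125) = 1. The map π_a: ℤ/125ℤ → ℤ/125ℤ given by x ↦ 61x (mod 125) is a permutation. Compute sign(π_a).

+1

Trace 46: π^k(46) = [46, 56, 41, 1, 61, 96, 106] for k=0..6.
Decompose π into cycles: lengths [25, 25, 25, 25, 5, 5, 5, 5, 1, 1, 1, 1, 1] (13 cycles, including the fixed point 0).
sign(π) = (−1)^{n − #cycles} = (−1)^{125−13} = (−1)^112 = +1.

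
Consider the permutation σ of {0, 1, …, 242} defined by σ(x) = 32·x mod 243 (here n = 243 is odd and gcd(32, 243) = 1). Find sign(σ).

Trace 98: π^k(98) = [98, 220, 236, 19, 122, 16, 26] for k=0..6.
π_32 has 6 disjoint cycles with lengths [162, 54, 18, 6, 2, 1] on {0,…,242}.
n − c = 243 − 6 = 237; sign = (−1)^237 = -1.
Via Zolotarev, sign(π_{32}) = (32|243) = -1.

-1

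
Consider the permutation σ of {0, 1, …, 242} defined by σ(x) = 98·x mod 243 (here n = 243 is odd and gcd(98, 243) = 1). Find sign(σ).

Orbit of 233 under x↦98x: [233, 235, 188, 199, 62, 1, 98]… (length divides ord_243(98)).
Cycle type of π: 54×3 + 18×3 + 6×3 + 2×4 + 1; total 14 cycles.
With 14 cycles on 243 points, sign = (−1)^{243−14} = -1.

-1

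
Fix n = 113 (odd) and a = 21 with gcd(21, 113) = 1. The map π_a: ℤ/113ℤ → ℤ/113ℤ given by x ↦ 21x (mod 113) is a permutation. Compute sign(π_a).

Orbit of 16 under x↦21x: [16, 110, 50, 33, 15, 89, 61]… (length divides ord_113(21)).
π_21 has 2 disjoint cycles with lengths [112, 1] on {0,…,112}.
113 − 2 = 111 transpositions; sign(π) = (−1)^111 = -1.
Check: (21/113) = -1 by Zolotarev.

-1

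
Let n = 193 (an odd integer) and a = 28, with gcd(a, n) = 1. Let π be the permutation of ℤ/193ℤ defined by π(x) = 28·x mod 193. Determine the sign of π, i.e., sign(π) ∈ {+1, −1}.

Trace 165: π^k(165) = [165, 181, 50, 49, 21, 9, 59] for k=0..6.
Decompose π into cycles: lengths [48, 48, 48, 48, 1] (5 cycles, including the fixed point 0).
With 5 cycles on 193 points, sign = (−1)^{193−5} = +1.

+1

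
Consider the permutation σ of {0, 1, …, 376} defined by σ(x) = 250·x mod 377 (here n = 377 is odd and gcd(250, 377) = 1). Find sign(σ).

-1

Start at x=326: 326 → 68 → 35 → 79 → 146 → 308 → 92 → … (one orbit).
Cycle type of π: 84×4 + 28 + 3×4 + 1; total 10 cycles.
With 10 cycles on 377 points, sign = (−1)^{377−10} = -1.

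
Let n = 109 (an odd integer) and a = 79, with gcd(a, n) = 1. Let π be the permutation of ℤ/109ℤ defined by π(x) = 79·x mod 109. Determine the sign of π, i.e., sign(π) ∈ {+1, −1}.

Start at x=47: 47 → 7 → 8 → 87 → 6 → 38 → 59 → … (one orbit).
The orbit structure of x ↦ 79x mod 109: 2 orbits of sizes [108, 1].
n − c = 109 − 2 = 107; sign = (−1)^107 = -1.
The Jacobi symbol (79|109) = -1 (Zolotarev) agrees.

-1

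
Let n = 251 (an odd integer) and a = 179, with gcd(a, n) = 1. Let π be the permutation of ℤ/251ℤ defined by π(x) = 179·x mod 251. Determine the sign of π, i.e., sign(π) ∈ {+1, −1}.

Orbit of 36 under x↦179x: [36, 169, 131, 106, 149, 65, 89]… (length divides ord_251(179)).
The orbit structure of x ↦ 179x mod 251: 3 orbits of sizes [125, 125, 1].
251 − 3 = 248 transpositions; sign(π) = (−1)^248 = +1.

+1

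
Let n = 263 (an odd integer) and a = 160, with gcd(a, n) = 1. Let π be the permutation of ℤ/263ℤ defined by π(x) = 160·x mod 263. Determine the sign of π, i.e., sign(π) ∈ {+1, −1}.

Start at x=54: 54 → 224 → 72 → 211 → 96 → 106 → 128 → … (one orbit).
π_160 has 2 disjoint cycles with lengths [262, 1] on {0,…,262}.
Σ(ℓ_i−1) = 263−2 = 261; sign = (−1)^261 = -1.
Check: (160/263) = -1 by Zolotarev.

-1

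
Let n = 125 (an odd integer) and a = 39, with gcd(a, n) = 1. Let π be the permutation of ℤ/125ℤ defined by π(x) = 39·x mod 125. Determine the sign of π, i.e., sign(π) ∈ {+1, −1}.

+1

Start at x=26: 26 → 14 → 46 → 44 → 91 → 49 → 36 → … (one orbit).
Cycle lengths of π_39 on ℤ/125ℤ: [50, 50, 10, 10, 2, 2, 1]; 7 cycles in total.
7 cycles on 125: each ℓ→(−1)^(ℓ−1), product (−1)^118 = +1.
(39|125)_J = +1 (Zolotarev's lemma cross-check).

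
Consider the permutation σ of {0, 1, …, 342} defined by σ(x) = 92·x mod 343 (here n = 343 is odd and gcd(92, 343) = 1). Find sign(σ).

Orbit of 288 under x↦92x: [288, 85, 274, 169, 113, 106, 148]… (length divides ord_343(92)).
π_92 has 19 disjoint cycles with lengths [49, 49, 49, 49, 49, 49, 7, 7, 7, 7, 7, 7, 1, 1, 1, 1, 1, 1, 1] on {0,…,342}.
n − c = 343 − 19 = 324; sign = (−1)^324 = +1.
The Jacobi symbol (92|343) = +1 (Zolotarev) agrees.

+1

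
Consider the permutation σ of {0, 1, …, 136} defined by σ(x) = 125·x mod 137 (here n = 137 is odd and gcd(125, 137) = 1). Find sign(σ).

-1

Orbit of 107 under x↦125x: [107, 86, 64, 54, 37, 104, 122]… (length divides ord_137(125)).
2 cycles of lengths [136, 1].
With 2 cycles on 137 points, sign = (−1)^{137−2} = -1.
(125|137)_J = -1 (Zolotarev's lemma cross-check).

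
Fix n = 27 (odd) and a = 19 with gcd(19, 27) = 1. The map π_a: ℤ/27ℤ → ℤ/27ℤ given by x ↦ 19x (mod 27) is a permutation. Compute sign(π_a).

+1

Trace 1: π^k(1) = [1, 19, 10] for k=0..2.
The orbit structure of x ↦ 19x mod 27: 15 orbits of sizes [3, 3, 3, 3, 3, 3, 1, 1, 1, 1, 1, 1, 1, 1, 1].
With 15 cycles on 27 points, sign = (−1)^{27−15} = +1.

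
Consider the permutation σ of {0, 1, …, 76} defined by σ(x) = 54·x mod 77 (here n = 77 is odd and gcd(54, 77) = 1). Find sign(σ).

Start at x=1: 1 → 54 → 67 → 76 → 23 → 10 → 1 (one orbit).
Cycle type of π: 6×11 + 2×5 + 1; total 17 cycles.
sign(π) = (−1)^{n − #cycles} = (−1)^{77−17} = (−1)^60 = +1.
Via Zolotarev, sign(π_{54}) = (54|77) = +1.

+1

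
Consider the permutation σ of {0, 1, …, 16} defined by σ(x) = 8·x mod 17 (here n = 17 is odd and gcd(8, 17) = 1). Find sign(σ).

+1

Orbit of 15 under x↦8x: [15, 1, 8, 13, 2, 16, 9]… (length divides ord_17(8)).
Cycle lengths of π_8 on ℤ/17ℤ: [8, 8, 1]; 3 cycles in total.
17 − 3 = 14 transpositions; sign(π) = (−1)^14 = +1.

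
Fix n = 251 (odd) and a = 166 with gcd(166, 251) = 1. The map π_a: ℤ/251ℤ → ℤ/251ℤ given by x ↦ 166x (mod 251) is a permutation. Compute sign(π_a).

-1

Trace 187: π^k(187) = [187, 169, 193, 161, 120, 91, 46] for k=0..6.
2 cycles of lengths [250, 1].
2 cycles on 251: each ℓ→(−1)^(ℓ−1), product (−1)^249 = -1.
Via Zolotarev, sign(π_{166}) = (166|251) = -1.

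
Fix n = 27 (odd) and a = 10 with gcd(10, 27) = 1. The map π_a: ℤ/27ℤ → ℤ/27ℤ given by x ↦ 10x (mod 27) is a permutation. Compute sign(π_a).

Trace 19: π^k(19) = [19, 1, 10] for k=0..2.
π_10 has 15 disjoint cycles with lengths [3, 3, 3, 3, 3, 3, 1, 1, 1, 1, 1, 1, 1, 1, 1] on {0,…,26}.
sign(π) = (−1)^{n − #cycles} = (−1)^{27−15} = (−1)^12 = +1.

+1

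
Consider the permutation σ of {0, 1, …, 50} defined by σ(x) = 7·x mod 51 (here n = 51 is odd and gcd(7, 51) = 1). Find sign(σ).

-1

Orbit of 40 under x↦7x: [40, 25, 22, 1, 7, 49, 37]… (length divides ord_51(7)).
6 cycles of lengths [16, 16, 16, 1, 1, 1].
Σ(ℓ_i−1) = 51−6 = 45; sign = (−1)^45 = -1.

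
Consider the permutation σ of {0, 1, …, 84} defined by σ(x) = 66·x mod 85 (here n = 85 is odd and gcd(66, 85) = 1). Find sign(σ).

+1

Trace 16: π^k(16) = [16, 36, 81, 76, 1, 66, 21] for k=0..6.
π_66 has 15 disjoint cycles with lengths [8, 8, 8, 8, 8, 8, 8, 8, 8, 8, 1, 1, 1, 1, 1] on {0,…,84}.
n − c = 85 − 15 = 70; sign = (−1)^70 = +1.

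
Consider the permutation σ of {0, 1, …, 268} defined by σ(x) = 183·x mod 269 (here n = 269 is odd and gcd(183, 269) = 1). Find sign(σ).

-1

Trace 217: π^k(217) = [217, 168, 78, 17, 152, 109, 41] for k=0..6.
Cycle lengths of π_183 on ℤ/269ℤ: [268, 1]; 2 cycles in total.
sign(π) = (−1)^{n − #cycles} = (−1)^{269−2} = (−1)^267 = -1.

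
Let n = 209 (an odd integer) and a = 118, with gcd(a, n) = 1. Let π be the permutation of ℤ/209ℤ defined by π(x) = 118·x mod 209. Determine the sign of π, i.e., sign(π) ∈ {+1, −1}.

-1

Trace 42: π^k(42) = [42, 149, 26, 142, 36, 68, 82] for k=0..6.
6 cycles of lengths [90, 90, 10, 9, 9, 1].
Σ(ℓ_i−1) = 209−6 = 203; sign = (−1)^203 = -1.
Via Zolotarev, sign(π_{118}) = (118|209) = -1.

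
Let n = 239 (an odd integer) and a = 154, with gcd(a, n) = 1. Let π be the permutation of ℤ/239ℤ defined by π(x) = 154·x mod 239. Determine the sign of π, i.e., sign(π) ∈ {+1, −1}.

-1

Start at x=178: 178 → 166 → 230 → 48 → 222 → 11 → 21 → … (one orbit).
The orbit structure of x ↦ 154x mod 239: 2 orbits of sizes [238, 1].
2 cycles on 239: each ℓ→(−1)^(ℓ−1), product (−1)^237 = -1.
Check: (154/239) = -1 by Zolotarev.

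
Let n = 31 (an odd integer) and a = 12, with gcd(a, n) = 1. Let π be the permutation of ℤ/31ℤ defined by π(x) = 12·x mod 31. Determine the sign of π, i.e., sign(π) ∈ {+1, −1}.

Trace 20: π^k(20) = [20, 23, 28, 26, 2, 24, 9] for k=0..6.
The orbit structure of x ↦ 12x mod 31: 2 orbits of sizes [30, 1].
31 − 2 = 29 transpositions; sign(π) = (−1)^29 = -1.

-1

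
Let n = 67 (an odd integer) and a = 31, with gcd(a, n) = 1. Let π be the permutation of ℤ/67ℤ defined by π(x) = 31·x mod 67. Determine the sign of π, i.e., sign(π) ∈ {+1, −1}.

-1

Orbit of 8 under x↦31x: [8, 47, 50, 9, 11, 6, 52]… (length divides ord_67(31)).
2 cycles of lengths [66, 1].
Σ(ℓ_i−1) = 67−2 = 65; sign = (−1)^65 = -1.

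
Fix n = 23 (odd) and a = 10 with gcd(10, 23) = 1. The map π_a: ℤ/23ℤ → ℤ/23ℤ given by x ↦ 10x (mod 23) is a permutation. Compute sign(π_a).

Trace 2: π^k(2) = [2, 20, 16, 22, 13, 15, 12] for k=0..6.
Cycle lengths of π_10 on ℤ/23ℤ: [22, 1]; 2 cycles in total.
n − c = 23 − 2 = 21; sign = (−1)^21 = -1.
Check: (10/23) = -1 by Zolotarev.

-1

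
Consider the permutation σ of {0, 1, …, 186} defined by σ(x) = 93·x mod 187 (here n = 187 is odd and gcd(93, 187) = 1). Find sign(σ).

Trace 25: π^k(25) = [25, 81, 53, 67, 60, 157, 15] for k=0..6.
Cycle type of π: 40×4 + 8×2 + 5×2 + 1; total 9 cycles.
With 9 cycles on 187 points, sign = (−1)^{187−9} = +1.

+1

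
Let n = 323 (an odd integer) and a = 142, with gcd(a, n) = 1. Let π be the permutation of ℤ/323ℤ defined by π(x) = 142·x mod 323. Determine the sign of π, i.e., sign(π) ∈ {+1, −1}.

-1

Trace 195: π^k(195) = [195, 235, 101, 130, 49, 175, 302] for k=0..6.
Cycle type of π: 144×2 + 16 + 9×2 + 1; total 6 cycles.
n − c = 323 − 6 = 317; sign = (−1)^317 = -1.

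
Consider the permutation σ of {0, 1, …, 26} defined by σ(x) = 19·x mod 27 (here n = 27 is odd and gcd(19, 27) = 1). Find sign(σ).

Orbit of 10 under x↦19x: [10, 1, 19]… (length divides ord_27(19)).
Cycle type of π: 3×6 + 1×9; total 15 cycles.
Σ(ℓ_i−1) = 27−15 = 12; sign = (−1)^12 = +1.
Zolotarev: (19|27) = +1, matching the cycle-count sign.

+1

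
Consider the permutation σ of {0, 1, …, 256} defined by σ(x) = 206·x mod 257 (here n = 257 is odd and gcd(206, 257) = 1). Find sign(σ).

Trace 203: π^k(203) = [203, 184, 125, 50, 20, 8, 106] for k=0..6.
Decompose π into cycles: lengths [256, 1] (2 cycles, including the fixed point 0).
n − c = 257 − 2 = 255; sign = (−1)^255 = -1.
Zolotarev: (206|257) = -1, matching the cycle-count sign.

-1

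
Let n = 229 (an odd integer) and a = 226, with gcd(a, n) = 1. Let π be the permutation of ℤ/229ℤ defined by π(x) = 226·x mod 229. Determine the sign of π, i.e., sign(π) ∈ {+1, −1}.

+1

Orbit of 11 under x↦226x: [11, 196, 99, 161, 204, 75, 4]… (length divides ord_229(226)).
Cycle type of π: 114×2 + 1; total 3 cycles.
3 cycles on 229: each ℓ→(−1)^(ℓ−1), product (−1)^226 = +1.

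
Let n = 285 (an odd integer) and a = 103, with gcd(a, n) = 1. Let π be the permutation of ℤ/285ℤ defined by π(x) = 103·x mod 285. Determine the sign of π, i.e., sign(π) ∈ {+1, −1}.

+1

Orbit of 88 under x↦103x: [88, 229, 217, 121, 208, 49, 202]… (length divides ord_285(103)).
Cycle type of π: 12×18 + 6×9 + 4×3 + 1×3; total 33 cycles.
sign(π) = (−1)^{n − #cycles} = (−1)^{285−33} = (−1)^252 = +1.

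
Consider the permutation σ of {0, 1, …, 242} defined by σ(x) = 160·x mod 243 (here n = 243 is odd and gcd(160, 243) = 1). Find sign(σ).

+1

Orbit of 241 under x↦160x: [241, 166, 73, 16, 130, 145, 115]… (length divides ord_243(160)).
Cycle lengths of π_160 on ℤ/243ℤ: [81, 81, 27, 27, 9, 9, 3, 3, 1, 1, 1]; 11 cycles in total.
With 11 cycles on 243 points, sign = (−1)^{243−11} = +1.
The Jacobi symbol (160|243) = +1 (Zolotarev) agrees.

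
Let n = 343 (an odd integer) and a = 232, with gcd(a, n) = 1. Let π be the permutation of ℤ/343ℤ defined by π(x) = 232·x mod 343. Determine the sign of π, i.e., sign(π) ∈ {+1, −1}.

Start at x=1: 1 → 232 → 316 → 253 → 43 → 29 → 211 → … (one orbit).
19 cycles of lengths [49, 49, 49, 49, 49, 49, 7, 7, 7, 7, 7, 7, 1, 1, 1, 1, 1, 1, 1].
19 cycles on 343: each ℓ→(−1)^(ℓ−1), product (−1)^324 = +1.
Zolotarev: (232|343) = +1, matching the cycle-count sign.

+1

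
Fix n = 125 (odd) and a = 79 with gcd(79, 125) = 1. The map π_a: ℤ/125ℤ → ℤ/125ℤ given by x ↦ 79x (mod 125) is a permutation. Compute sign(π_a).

Start at x=36: 36 → 94 → 51 → 29 → 41 → 114 → 6 → … (one orbit).
Cycle lengths of π_79 on ℤ/125ℤ: [50, 50, 10, 10, 2, 2, 1]; 7 cycles in total.
With 7 cycles on 125 points, sign = (−1)^{125−7} = +1.
Zolotarev: (79|125) = +1, matching the cycle-count sign.

+1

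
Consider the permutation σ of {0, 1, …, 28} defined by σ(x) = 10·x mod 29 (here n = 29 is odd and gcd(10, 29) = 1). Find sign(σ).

Trace 21: π^k(21) = [21, 7, 12, 4, 11, 23, 27] for k=0..6.
Cycle type of π: 28 + 1; total 2 cycles.
With 2 cycles on 29 points, sign = (−1)^{29−2} = -1.

-1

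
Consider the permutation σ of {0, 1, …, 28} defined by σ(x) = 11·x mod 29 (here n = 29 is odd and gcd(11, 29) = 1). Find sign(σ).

Start at x=18: 18 → 24 → 3 → 4 → 15 → 20 → 17 → … (one orbit).
Cycle lengths of π_11 on ℤ/29ℤ: [28, 1]; 2 cycles in total.
2 cycles on 29: each ℓ→(−1)^(ℓ−1), product (−1)^27 = -1.

-1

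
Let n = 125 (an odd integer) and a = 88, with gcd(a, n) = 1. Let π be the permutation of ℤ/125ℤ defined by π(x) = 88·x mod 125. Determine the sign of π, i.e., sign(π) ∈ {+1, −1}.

-1

Start at x=53: 53 → 39 → 57 → 16 → 33 → 29 → 52 → … (one orbit).
Decompose π into cycles: lengths [100, 20, 4, 1] (4 cycles, including the fixed point 0).
125 − 4 = 121 transpositions; sign(π) = (−1)^121 = -1.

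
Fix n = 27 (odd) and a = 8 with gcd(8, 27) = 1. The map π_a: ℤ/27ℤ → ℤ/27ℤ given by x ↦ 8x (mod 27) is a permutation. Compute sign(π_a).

Trace 1: π^k(1) = [1, 8, 10, 26, 19, 17] for k=0..5.
Decompose π into cycles: lengths [6, 6, 6, 2, 2, 2, 2, 1] (8 cycles, including the fixed point 0).
8 cycles on 27: each ℓ→(−1)^(ℓ−1), product (−1)^19 = -1.
The Jacobi symbol (8|27) = -1 (Zolotarev) agrees.

-1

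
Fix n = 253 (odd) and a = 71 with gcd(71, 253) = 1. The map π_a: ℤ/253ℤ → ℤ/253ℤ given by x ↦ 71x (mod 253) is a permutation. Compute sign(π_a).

+1

Trace 100: π^k(100) = [100, 16, 124, 202, 174, 210, 236] for k=0..6.
Decompose π into cycles: lengths [55, 55, 55, 55, 11, 11, 5, 5, 1] (9 cycles, including the fixed point 0).
n − c = 253 − 9 = 244; sign = (−1)^244 = +1.
Via Zolotarev, sign(π_{71}) = (71|253) = +1.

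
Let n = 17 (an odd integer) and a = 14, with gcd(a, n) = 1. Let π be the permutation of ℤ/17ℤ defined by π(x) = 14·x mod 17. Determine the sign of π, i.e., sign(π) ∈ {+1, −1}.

Trace 10: π^k(10) = [10, 4, 5, 2, 11, 1, 14] for k=0..6.
Cycle lengths of π_14 on ℤ/17ℤ: [16, 1]; 2 cycles in total.
sign(π) = (−1)^{n − #cycles} = (−1)^{17−2} = (−1)^15 = -1.
The Jacobi symbol (14|17) = -1 (Zolotarev) agrees.

-1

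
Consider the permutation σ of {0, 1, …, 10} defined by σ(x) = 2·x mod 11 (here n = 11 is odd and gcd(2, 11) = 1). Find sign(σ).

Orbit of 1 under x↦2x: [1, 2, 4, 8, 5, 10, 9]… (length divides ord_11(2)).
2 cycles of lengths [10, 1].
2 cycles on 11: each ℓ→(−1)^(ℓ−1), product (−1)^9 = -1.
Check: (2/11) = -1 by Zolotarev.

-1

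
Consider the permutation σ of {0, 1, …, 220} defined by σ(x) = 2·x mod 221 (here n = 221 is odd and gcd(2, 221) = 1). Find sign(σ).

-1

Start at x=118: 118 → 15 → 30 → 60 → 120 → 19 → 38 → … (one orbit).
The orbit structure of x ↦ 2x mod 221: 12 orbits of sizes [24, 24, 24, 24, 24, 24, 24, 24, 12, 8, 8, 1].
Σ(ℓ_i−1) = 221−12 = 209; sign = (−1)^209 = -1.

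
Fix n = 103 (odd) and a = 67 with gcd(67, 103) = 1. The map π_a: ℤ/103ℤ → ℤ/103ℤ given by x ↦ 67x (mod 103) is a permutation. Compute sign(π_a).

Trace 69: π^k(69) = [69, 91, 20, 1, 67, 60, 3] for k=0..6.
π_67 has 2 disjoint cycles with lengths [102, 1] on {0,…,102}.
With 2 cycles on 103 points, sign = (−1)^{103−2} = -1.
The Jacobi symbol (67|103) = -1 (Zolotarev) agrees.

-1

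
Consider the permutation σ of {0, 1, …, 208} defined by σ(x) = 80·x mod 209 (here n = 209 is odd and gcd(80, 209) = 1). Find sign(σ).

+1

Trace 111: π^k(111) = [111, 102, 9, 93, 125, 177, 157] for k=0..6.
Cycle lengths of π_80 on ℤ/209ℤ: [45, 45, 45, 45, 9, 9, 5, 5, 1]; 9 cycles in total.
sign(π) = (−1)^{n − #cycles} = (−1)^{209−9} = (−1)^200 = +1.
Via Zolotarev, sign(π_{80}) = (80|209) = +1.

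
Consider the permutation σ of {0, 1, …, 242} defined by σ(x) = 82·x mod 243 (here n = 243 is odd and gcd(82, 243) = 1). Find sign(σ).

Orbit of 1 under x↦82x: [1, 82, 163]… (length divides ord_243(82)).
The orbit structure of x ↦ 82x mod 243: 135 orbits of sizes [3, 3, 3, 3, 3, 3, 3, 3, 3, 3, 3, 3, 3, 3, 3, 3, 3, 3, 3, 3, 3, 3, 3, 3, 3, 3, 3, 3, 3, 3, 3, 3, 3, 3, 3, 3, 3, 3, 3, 3, 3, 3, 3, 3, 3, 3, 3, 3, 3, 3, 3, 3, 3, 3, 1, 1, 1, 1, 1, 1, 1, 1, 1, 1, 1, 1, 1, 1, 1, 1, 1, 1, 1, 1, 1, 1, 1, 1, 1, 1, 1, 1, 1, 1, 1, 1, 1, 1, 1, 1, 1, 1, 1, 1, 1, 1, 1, 1, 1, 1, 1, 1, 1, 1, 1, 1, 1, 1, 1, 1, 1, 1, 1, 1, 1, 1, 1, 1, 1, 1, 1, 1, 1, 1, 1, 1, 1, 1, 1, 1, 1, 1, 1, 1, 1].
135 cycles on 243: each ℓ→(−1)^(ℓ−1), product (−1)^108 = +1.
Check: (82/243) = +1 by Zolotarev.

+1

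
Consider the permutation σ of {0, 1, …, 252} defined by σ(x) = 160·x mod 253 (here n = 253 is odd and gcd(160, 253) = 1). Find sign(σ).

Trace 160: π^k(160) = [160, 47, 183, 185, 252, 93, 206] for k=0..6.
Cycle type of π: 10×23 + 2×11 + 1; total 35 cycles.
Σ(ℓ_i−1) = 253−35 = 218; sign = (−1)^218 = +1.

+1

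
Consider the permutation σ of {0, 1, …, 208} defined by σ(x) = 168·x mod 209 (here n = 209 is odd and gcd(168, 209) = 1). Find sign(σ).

Orbit of 201 under x↦168x: [201, 119, 137, 26, 188, 25, 20]… (length divides ord_209(168)).
Cycle type of π: 45×4 + 9×2 + 5×2 + 1; total 9 cycles.
sign(π) = (−1)^{n − #cycles} = (−1)^{209−9} = (−1)^200 = +1.
Via Zolotarev, sign(π_{168}) = (168|209) = +1.

+1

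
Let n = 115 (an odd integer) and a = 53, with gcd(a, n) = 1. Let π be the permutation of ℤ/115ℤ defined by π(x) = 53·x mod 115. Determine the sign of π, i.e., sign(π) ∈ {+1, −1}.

Orbit of 113 under x↦53x: [113, 9, 17, 96, 28, 104, 107]… (length divides ord_115(53)).
Cycle lengths of π_53 on ℤ/115ℤ: [44, 44, 22, 4, 1]; 5 cycles in total.
n − c = 115 − 5 = 110; sign = (−1)^110 = +1.

+1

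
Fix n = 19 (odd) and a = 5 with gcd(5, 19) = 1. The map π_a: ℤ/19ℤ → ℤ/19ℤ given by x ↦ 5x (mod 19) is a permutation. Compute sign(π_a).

+1

Start at x=17: 17 → 9 → 7 → 16 → 4 → 1 → 5 → … (one orbit).
Cycle type of π: 9×2 + 1; total 3 cycles.
n − c = 19 − 3 = 16; sign = (−1)^16 = +1.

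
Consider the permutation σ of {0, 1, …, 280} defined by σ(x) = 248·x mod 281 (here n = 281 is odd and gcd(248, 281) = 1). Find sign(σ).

Orbit of 63 under x↦248x: [63, 169, 43, 267, 181, 209, 128]… (length divides ord_281(248)).
Cycle type of π: 140×2 + 1; total 3 cycles.
3 cycles on 281: each ℓ→(−1)^(ℓ−1), product (−1)^278 = +1.
(248|281)_J = +1 (Zolotarev's lemma cross-check).

+1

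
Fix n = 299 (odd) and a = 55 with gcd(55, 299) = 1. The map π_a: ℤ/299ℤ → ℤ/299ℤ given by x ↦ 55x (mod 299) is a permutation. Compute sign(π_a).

+1

Trace 81: π^k(81) = [81, 269, 144, 146, 256, 27, 289] for k=0..6.
15 cycles of lengths [33, 33, 33, 33, 33, 33, 33, 33, 11, 11, 3, 3, 3, 3, 1].
Σ(ℓ_i−1) = 299−15 = 284; sign = (−1)^284 = +1.
Check: (55/299) = +1 by Zolotarev.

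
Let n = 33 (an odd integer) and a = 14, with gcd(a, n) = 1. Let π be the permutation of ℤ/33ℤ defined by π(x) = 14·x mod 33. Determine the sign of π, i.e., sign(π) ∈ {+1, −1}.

-1

Orbit of 5 under x↦14x: [5, 4, 23, 25, 20, 16, 26]… (length divides ord_33(14)).
The orbit structure of x ↦ 14x mod 33: 6 orbits of sizes [10, 10, 5, 5, 2, 1].
n − c = 33 − 6 = 27; sign = (−1)^27 = -1.
(14|33)_J = -1 (Zolotarev's lemma cross-check).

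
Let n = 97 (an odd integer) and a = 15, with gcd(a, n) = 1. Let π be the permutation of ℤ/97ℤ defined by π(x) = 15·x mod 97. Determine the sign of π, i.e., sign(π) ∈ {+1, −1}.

-1

Trace 18: π^k(18) = [18, 76, 73, 28, 32, 92, 22] for k=0..6.
π_15 has 2 disjoint cycles with lengths [96, 1] on {0,…,96}.
sign(π) = (−1)^{n − #cycles} = (−1)^{97−2} = (−1)^95 = -1.
Check: (15/97) = -1 by Zolotarev.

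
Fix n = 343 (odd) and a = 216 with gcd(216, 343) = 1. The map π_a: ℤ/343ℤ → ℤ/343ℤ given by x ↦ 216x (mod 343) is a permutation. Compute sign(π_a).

Start at x=216: 216 → 8 → 13 → 64 → 104 → 169 → 146 → … (one orbit).
10 cycles of lengths [98, 98, 98, 14, 14, 14, 2, 2, 2, 1].
With 10 cycles on 343 points, sign = (−1)^{343−10} = -1.

-1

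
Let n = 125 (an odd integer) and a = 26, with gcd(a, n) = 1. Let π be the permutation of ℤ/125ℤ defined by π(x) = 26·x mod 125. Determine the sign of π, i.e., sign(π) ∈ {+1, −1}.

Trace 101: π^k(101) = [101, 1, 26, 51, 76] for k=0..4.
Cycle lengths of π_26 on ℤ/125ℤ: [5, 5, 5, 5, 5, 5, 5, 5, 5, 5, 5, 5, 5, 5, 5, 5, 5, 5, 5, 5, 1, 1, 1, 1, 1, 1, 1, 1, 1, 1, 1, 1, 1, 1, 1, 1, 1, 1, 1, 1, 1, 1, 1, 1, 1]; 45 cycles in total.
45 cycles on 125: each ℓ→(−1)^(ℓ−1), product (−1)^80 = +1.

+1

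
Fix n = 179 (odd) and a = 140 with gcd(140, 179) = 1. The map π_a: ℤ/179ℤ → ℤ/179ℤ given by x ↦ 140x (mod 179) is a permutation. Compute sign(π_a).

-1

Trace 5: π^k(5) = [5, 163, 87, 8, 46, 175, 156] for k=0..6.
2 cycles of lengths [178, 1].
sign(π) = (−1)^{n − #cycles} = (−1)^{179−2} = (−1)^177 = -1.
(140|179)_J = -1 (Zolotarev's lemma cross-check).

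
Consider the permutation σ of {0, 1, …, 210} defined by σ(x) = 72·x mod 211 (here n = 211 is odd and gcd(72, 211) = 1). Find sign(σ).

Orbit of 63 under x↦72x: [63, 105, 175, 151, 111, 185, 27]… (length divides ord_211(72)).
π_72 has 2 disjoint cycles with lengths [210, 1] on {0,…,210}.
2 cycles on 211: each ℓ→(−1)^(ℓ−1), product (−1)^209 = -1.
Check: (72/211) = -1 by Zolotarev.

-1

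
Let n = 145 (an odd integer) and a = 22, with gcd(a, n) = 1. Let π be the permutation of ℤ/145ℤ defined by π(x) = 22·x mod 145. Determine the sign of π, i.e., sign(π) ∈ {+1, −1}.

Orbit of 93 under x↦22x: [93, 16, 62, 59, 138, 136, 92]… (length divides ord_145(22)).
The orbit structure of x ↦ 22x mod 145: 8 orbits of sizes [28, 28, 28, 28, 14, 14, 4, 1].
sign(π) = (−1)^{n − #cycles} = (−1)^{145−8} = (−1)^137 = -1.
Via Zolotarev, sign(π_{22}) = (22|145) = -1.

-1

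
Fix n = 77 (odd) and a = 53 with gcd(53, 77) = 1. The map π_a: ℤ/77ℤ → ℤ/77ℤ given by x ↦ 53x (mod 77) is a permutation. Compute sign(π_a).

+1

Trace 16: π^k(16) = [16, 1, 53, 37, 36, 60, 23] for k=0..6.
Decompose π into cycles: lengths [15, 15, 15, 15, 5, 5, 3, 3, 1] (9 cycles, including the fixed point 0).
Σ(ℓ_i−1) = 77−9 = 68; sign = (−1)^68 = +1.
Via Zolotarev, sign(π_{53}) = (53|77) = +1.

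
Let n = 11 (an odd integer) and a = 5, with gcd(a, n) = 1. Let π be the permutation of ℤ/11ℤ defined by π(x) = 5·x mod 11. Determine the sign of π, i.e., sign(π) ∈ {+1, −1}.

+1

Start at x=4: 4 → 9 → 1 → 5 → 3 → 4 (one orbit).
π_5 has 3 disjoint cycles with lengths [5, 5, 1] on {0,…,10}.
sign(π) = (−1)^{n − #cycles} = (−1)^{11−3} = (−1)^8 = +1.
Check: (5/11) = +1 by Zolotarev.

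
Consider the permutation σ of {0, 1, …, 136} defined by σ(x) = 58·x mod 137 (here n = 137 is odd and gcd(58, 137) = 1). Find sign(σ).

-1

Start at x=113: 113 → 115 → 94 → 109 → 20 → 64 → 13 → … (one orbit).
Cycle lengths of π_58 on ℤ/137ℤ: [136, 1]; 2 cycles in total.
137 − 2 = 135 transpositions; sign(π) = (−1)^135 = -1.
Check: (58/137) = -1 by Zolotarev.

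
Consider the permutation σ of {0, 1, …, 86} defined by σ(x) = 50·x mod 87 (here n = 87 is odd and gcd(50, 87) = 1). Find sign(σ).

+1

Start at x=50: 50 → 64 → 68 → 7 → 2 → 13 → 41 → … (one orbit).
The orbit structure of x ↦ 50x mod 87: 5 orbits of sizes [28, 28, 28, 2, 1].
n − c = 87 − 5 = 82; sign = (−1)^82 = +1.
Check: (50/87) = +1 by Zolotarev.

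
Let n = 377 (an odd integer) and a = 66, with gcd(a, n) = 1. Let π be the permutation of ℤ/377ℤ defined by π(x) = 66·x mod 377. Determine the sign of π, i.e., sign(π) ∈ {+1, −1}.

Start at x=170: 170 → 287 → 92 → 40 → 1 → 66 → 209 → … (one orbit).
Cycle type of π: 28×13 + 1×13; total 26 cycles.
With 26 cycles on 377 points, sign = (−1)^{377−26} = -1.
Via Zolotarev, sign(π_{66}) = (66|377) = -1.

-1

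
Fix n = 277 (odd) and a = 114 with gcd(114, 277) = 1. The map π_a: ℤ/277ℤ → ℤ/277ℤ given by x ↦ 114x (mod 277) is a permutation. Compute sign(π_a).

Start at x=39: 39 → 14 → 211 → 232 → 133 → 204 → 265 → … (one orbit).
The orbit structure of x ↦ 114x mod 277: 2 orbits of sizes [276, 1].
With 2 cycles on 277 points, sign = (−1)^{277−2} = -1.
Zolotarev: (114|277) = -1, matching the cycle-count sign.

-1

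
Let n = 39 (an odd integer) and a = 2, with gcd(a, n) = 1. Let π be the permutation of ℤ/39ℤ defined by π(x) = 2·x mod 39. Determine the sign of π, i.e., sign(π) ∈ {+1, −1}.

+1

Start at x=1: 1 → 2 → 4 → 8 → 16 → 32 → 25 → … (one orbit).
π_2 has 5 disjoint cycles with lengths [12, 12, 12, 2, 1] on {0,…,38}.
5 cycles on 39: each ℓ→(−1)^(ℓ−1), product (−1)^34 = +1.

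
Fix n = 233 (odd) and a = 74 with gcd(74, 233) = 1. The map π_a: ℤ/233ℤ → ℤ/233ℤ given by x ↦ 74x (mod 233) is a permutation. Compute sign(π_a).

Start at x=102: 102 → 92 → 51 → 46 → 142 → 23 → 71 → … (one orbit).
Cycle type of π: 29×8 + 1; total 9 cycles.
n − c = 233 − 9 = 224; sign = (−1)^224 = +1.

+1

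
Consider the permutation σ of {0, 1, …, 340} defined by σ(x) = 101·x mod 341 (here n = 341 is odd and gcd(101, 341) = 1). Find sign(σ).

-1

Start at x=32: 32 → 163 → 95 → 47 → 314 → 1 → 101 → … (one orbit).
Cycle type of π: 10×31 + 5×6 + 1; total 38 cycles.
38 cycles on 341: each ℓ→(−1)^(ℓ−1), product (−1)^303 = -1.
The Jacobi symbol (101|341) = -1 (Zolotarev) agrees.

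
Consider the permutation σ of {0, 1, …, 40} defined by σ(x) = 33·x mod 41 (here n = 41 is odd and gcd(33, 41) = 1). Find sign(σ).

Orbit of 16 under x↦33x: [16, 36, 40, 8, 18, 20, 4]… (length divides ord_41(33)).
The orbit structure of x ↦ 33x mod 41: 3 orbits of sizes [20, 20, 1].
3 cycles on 41: each ℓ→(−1)^(ℓ−1), product (−1)^38 = +1.

+1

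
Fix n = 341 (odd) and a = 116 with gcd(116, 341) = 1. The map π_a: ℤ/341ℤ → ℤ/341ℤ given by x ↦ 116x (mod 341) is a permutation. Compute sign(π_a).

+1

Trace 244: π^k(244) = [244, 1, 116, 157, 139, 97, 340] for k=0..6.
π_116 has 35 disjoint cycles with lengths [10, 10, 10, 10, 10, 10, 10, 10, 10, 10, 10, 10, 10, 10, 10, 10, 10, 10, 10, 10, 10, 10, 10, 10, 10, 10, 10, 10, 10, 10, 10, 10, 10, 10, 1] on {0,…,340}.
Σ(ℓ_i−1) = 341−35 = 306; sign = (−1)^306 = +1.
The Jacobi symbol (116|341) = +1 (Zolotarev) agrees.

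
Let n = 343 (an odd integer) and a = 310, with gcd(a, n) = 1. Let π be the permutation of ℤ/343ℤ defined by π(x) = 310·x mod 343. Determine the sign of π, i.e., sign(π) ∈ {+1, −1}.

Trace 253: π^k(253) = [253, 226, 88, 183, 135, 4, 211] for k=0..6.
Decompose π into cycles: lengths [147, 147, 21, 21, 3, 3, 1] (7 cycles, including the fixed point 0).
Σ(ℓ_i−1) = 343−7 = 336; sign = (−1)^336 = +1.
Via Zolotarev, sign(π_{310}) = (310|343) = +1.

+1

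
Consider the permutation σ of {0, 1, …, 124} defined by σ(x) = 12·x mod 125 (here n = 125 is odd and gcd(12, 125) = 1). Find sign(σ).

Start at x=86: 86 → 32 → 9 → 108 → 46 → 52 → 124 → … (one orbit).
Cycle lengths of π_12 on ℤ/125ℤ: [100, 20, 4, 1]; 4 cycles in total.
n − c = 125 − 4 = 121; sign = (−1)^121 = -1.

-1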